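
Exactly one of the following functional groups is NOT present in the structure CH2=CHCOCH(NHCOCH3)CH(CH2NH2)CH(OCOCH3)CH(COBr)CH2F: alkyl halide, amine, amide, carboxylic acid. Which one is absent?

carboxylic acid

alkyl halide: present (CH2F — halogen on an sp³ carbon → alkyl halide).
amide: present (CH(NHCOCH3) — pendant –NHC(=O)CH3: N bonded to a carbonyl → amide (not amine)).
amine: present (CH(CH2NH2) — pendant –CH2NH2: N on sp³ C, no adjacent C=O → amine).
carboxylic acid: absent. In CH(OCOCH3), the acyl oxygen is bonded to carbon (–O–C), not to H, so this is an ester. In CH(NHCOCH3), the carbonyl is bonded to nitrogen, not to –OH; that is an amide.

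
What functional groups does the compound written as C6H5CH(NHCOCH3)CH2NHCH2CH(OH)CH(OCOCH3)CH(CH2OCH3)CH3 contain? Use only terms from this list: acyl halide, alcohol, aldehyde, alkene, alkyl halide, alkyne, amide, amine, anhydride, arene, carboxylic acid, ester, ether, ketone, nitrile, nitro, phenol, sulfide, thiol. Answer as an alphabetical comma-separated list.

C6H5– phenyl ring → arene.
pendant –NHC(=O)CH3: N bonded to a carbonyl → amide (not amine).
C–N–C with sp³ carbons and no adjacent C=O → amine (secondary).
–OH on an sp³ carbon → alcohol (secondary).
pendant –OC(=O)CH3: an acyloxy group → ester.
pendant –CH2OCH3: C–O–C linkage → ether.

alcohol, amide, amine, arene, ester, ether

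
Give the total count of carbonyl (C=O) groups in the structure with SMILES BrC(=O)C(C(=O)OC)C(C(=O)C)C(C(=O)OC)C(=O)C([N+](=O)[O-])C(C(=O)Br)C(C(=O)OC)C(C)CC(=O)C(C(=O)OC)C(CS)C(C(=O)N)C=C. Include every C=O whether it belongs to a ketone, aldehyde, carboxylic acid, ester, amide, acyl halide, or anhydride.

10

BrCO: acyl halide, 1 C=O (running total 1).
CH(COOCH3): ester, 1 C=O (running total 2).
CH(COCH3): ketone, 1 C=O (running total 3).
CH(COOCH3): ester, 1 C=O (running total 4).
CO: ketone, 1 C=O (running total 5).
CH(COBr): acyl halide, 1 C=O (running total 6).
CH(COOCH3): ester, 1 C=O (running total 7).
CO: ketone, 1 C=O (running total 8).
CH(COOCH3): ester, 1 C=O (running total 9).
CH(CONH2): amide, 1 C=O (running total 10).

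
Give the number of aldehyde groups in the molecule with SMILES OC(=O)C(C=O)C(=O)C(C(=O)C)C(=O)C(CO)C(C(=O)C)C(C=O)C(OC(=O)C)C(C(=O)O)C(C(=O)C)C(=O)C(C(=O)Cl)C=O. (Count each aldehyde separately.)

–COOH: carbonyl C bonded to –OH and C → carboxylic acid (the –OH is not a separate alcohol).
pendant –CHO: carbonyl C bonded to C and H → aldehyde.
–C(=O)– with carbon on both sides → ketone.
pendant –COCH3: carbonyl C bonded to two carbons → ketone.
–C(=O)– with carbon on both sides → ketone.
pendant –CH2OH on an sp³ backbone C → alcohol.
pendant –COCH3: carbonyl C bonded to two carbons → ketone.
pendant –CHO: carbonyl C bonded to C and H → aldehyde.
pendant –OC(=O)CH3: an acyloxy group → ester.
pendant –COOH: carbonyl C bonded to C and –OH → carboxylic acid.
pendant –COCH3: carbonyl C bonded to two carbons → ketone.
–C(=O)– with carbon on both sides → ketone.
pendant –C(=O)X: carbonyl C bonded to C and halogen → acyl halide.
terminal –CHO: carbonyl C bonded to H and C → aldehyde.
Aldehyde appears at: CH(CHO), CH(CHO), CHO → 3.

3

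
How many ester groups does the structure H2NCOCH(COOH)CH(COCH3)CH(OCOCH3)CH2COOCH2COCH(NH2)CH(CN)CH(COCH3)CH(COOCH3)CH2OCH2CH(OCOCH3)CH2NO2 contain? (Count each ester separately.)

Working along the chain:
  H2NCO: –C(=O)NH2: carbonyl C bonded to C and to N → amide (the N is not a separate amine).
  CH(COOH): pendant –COOH: carbonyl C bonded to C and –OH → carboxylic acid.
  CH(COCH3): pendant –COCH3: carbonyl C bonded to two carbons → ketone.
  CH(OCOCH3): pendant –OC(=O)CH3: an acyloxy group → ester.
  CH2COOCH2: –C(=O)–O–C with C on the carbonyl side → ester.
  CO: –C(=O)– with carbon on both sides → ketone.
  CH(NH2): –NH2 on an sp³ carbon with no adjacent C=O → amine.
  CH(CN): pendant –C≡N: nitrile.
  CH(COCH3): pendant –COCH3: carbonyl C bonded to two carbons → ketone.
  CH(COOCH3): pendant –COOCH3: carbonyl C bonded to C and –OCH3 → ester.
  CH2OCH2: C–O–C with sp³ carbons on both sides and no adjacent C=O → ether.
  CH(OCOCH3): pendant –OC(=O)CH3: an acyloxy group → ester.
  CH2NO2: –NO2 on carbon → nitro group.
Ester appears at: CH(OCOCH3), CH2COOCH2, CH(COOCH3), CH(OCOCH3) → 4.

4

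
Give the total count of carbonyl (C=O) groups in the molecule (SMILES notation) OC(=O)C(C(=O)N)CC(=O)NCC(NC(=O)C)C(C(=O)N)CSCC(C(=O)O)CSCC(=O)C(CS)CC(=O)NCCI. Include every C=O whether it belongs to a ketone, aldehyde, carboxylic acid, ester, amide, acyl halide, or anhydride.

HOOC: carboxylic acid, 1 C=O (running total 1).
CH(CONH2): amide, 1 C=O (running total 2).
CH2CONHCH2: amide, 1 C=O (running total 3).
CH(NHCOCH3): amide, 1 C=O (running total 4).
CH(CONH2): amide, 1 C=O (running total 5).
CH(COOH): carboxylic acid, 1 C=O (running total 6).
CO: ketone, 1 C=O (running total 7).
CH2CONHCH2: amide, 1 C=O (running total 8).

8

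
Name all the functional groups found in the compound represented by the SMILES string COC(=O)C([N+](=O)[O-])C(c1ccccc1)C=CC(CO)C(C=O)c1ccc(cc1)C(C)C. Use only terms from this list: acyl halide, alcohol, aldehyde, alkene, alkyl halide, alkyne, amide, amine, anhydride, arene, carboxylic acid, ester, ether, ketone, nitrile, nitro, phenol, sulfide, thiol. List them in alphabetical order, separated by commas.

alcohol, aldehyde, alkene, arene, ester, nitro

CH3O–C(=O)–: carbonyl C bonded to C and to –OCH3 → ester (not ketone + ether).
–NO2 on an sp³ carbon → nitro (the N=O is not a carbonyl).
pendant –C6H5: benzene ring → arene.
C=C double bond → alkene.
pendant –CH2OH on an sp³ backbone C → alcohol.
pendant –CHO: carbonyl C bonded to C and H → aldehyde.
para-disubstituted benzene ring → arene.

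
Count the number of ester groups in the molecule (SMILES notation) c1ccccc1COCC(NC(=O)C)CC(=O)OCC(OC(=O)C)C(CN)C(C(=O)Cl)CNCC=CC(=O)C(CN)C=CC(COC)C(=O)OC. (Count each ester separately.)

3

Reading the structure from left to right:
  C6H5: C6H5– phenyl ring → arene.
  CH2OCH2: C–O–C with sp³ carbons on both sides and no adjacent C=O → ether.
  CH(NHCOCH3): pendant –NHC(=O)CH3: N bonded to a carbonyl → amide (not amine).
  CH2COOCH2: –C(=O)–O–C with C on the carbonyl side → ester.
  CH(OCOCH3): pendant –OC(=O)CH3: an acyloxy group → ester.
  CH(CH2NH2): pendant –CH2NH2: N on sp³ C, no adjacent C=O → amine.
  CH(COCl): pendant –C(=O)X: carbonyl C bonded to C and halogen → acyl halide.
  CH2NHCH2: C–N–C with sp³ carbons and no adjacent C=O → amine (secondary).
  CH=CH: C=C double bond → alkene.
  CO: –C(=O)– with carbon on both sides → ketone.
  CH(CH2NH2): pendant –CH2NH2: N on sp³ C, no adjacent C=O → amine.
  CH=CH: C=C double bond → alkene.
  CH(CH2OCH3): pendant –CH2OCH3: C–O–C linkage → ether.
  COOCH3: –C(=O)OCH3: carbonyl C bonded to C and to –OCH3 → ester (not ketone + ether).
Ester appears at: CH2COOCH2, CH(OCOCH3), COOCH3 → 3.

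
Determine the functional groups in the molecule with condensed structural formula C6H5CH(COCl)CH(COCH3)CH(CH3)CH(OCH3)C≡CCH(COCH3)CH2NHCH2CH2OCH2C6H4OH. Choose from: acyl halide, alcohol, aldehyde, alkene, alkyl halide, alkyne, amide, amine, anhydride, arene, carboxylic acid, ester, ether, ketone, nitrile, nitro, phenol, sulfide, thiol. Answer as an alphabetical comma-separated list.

acyl halide, alkyne, amine, arene, ether, ketone, phenol

C6H5– phenyl ring → arene.
pendant –C(=O)X: carbonyl C bonded to C and halogen → acyl halide.
pendant –COCH3: carbonyl C bonded to two carbons → ketone.
pendant –OCH3: C–O–C with sp³ C, no adjacent C=O → ether.
C≡C triple bond → alkyne.
pendant –COCH3: carbonyl C bonded to two carbons → ketone.
C–N–C with sp³ carbons and no adjacent C=O → amine (secondary).
C–O–C with sp³ carbons on both sides and no adjacent C=O → ether.
–OH attached directly to an aromatic ring → phenol (not alcohol); the ring itself is an arene.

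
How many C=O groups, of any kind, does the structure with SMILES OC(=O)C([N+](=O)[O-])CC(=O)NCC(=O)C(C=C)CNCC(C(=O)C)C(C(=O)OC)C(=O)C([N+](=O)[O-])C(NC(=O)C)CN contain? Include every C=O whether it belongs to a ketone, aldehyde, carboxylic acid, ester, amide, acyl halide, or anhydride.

HOOC: carboxylic acid, 1 C=O (running total 1).
CH2CONHCH2: amide, 1 C=O (running total 2).
CO: ketone, 1 C=O (running total 3).
CH(COCH3): ketone, 1 C=O (running total 4).
CH(COOCH3): ester, 1 C=O (running total 5).
CO: ketone, 1 C=O (running total 6).
CH(NHCOCH3): amide, 1 C=O (running total 7).

7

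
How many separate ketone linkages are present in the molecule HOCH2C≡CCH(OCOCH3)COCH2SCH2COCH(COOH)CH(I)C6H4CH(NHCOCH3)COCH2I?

Reading the structure from left to right:
  HOCH2: HO– on an sp³ carbon → alcohol.
  C≡C: C≡C triple bond → alkyne.
  CH(OCOCH3): pendant –OC(=O)CH3: an acyloxy group → ester.
  CO: –C(=O)– with carbon on both sides → ketone.
  CH2SCH2: C–S–C linkage → sulfide (thioether).
  CO: –C(=O)– with carbon on both sides → ketone.
  CH(COOH): pendant –COOH: carbonyl C bonded to C and –OH → carboxylic acid.
  CH(I): halogen on an sp³ carbon → alkyl halide.
  C6H4: para-disubstituted benzene ring → arene.
  CH(NHCOCH3): pendant –NHC(=O)CH3: N bonded to a carbonyl → amide (not amine).
  CO: –C(=O)– with carbon on both sides → ketone.
  CH2I: halogen on an sp³ carbon → alkyl halide.
Ketone appears at: CO, CO, CO → 3.

3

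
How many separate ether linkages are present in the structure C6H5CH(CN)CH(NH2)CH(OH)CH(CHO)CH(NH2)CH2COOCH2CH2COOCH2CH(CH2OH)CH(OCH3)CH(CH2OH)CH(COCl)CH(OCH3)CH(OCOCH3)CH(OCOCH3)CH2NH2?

2

Working along the chain:
  C6H5: C6H5– phenyl ring → arene.
  CH(CN): pendant –C≡N: nitrile.
  CH(NH2): –NH2 on an sp³ carbon with no adjacent C=O → amine.
  CH(OH): –OH on an sp³ carbon → alcohol (secondary).
  CH(CHO): pendant –CHO: carbonyl C bonded to C and H → aldehyde.
  CH(NH2): –NH2 on an sp³ carbon with no adjacent C=O → amine.
  CH2COOCH2: –C(=O)–O–C with C on the carbonyl side → ester.
  CH2COOCH2: –C(=O)–O–C with C on the carbonyl side → ester.
  CH(CH2OH): pendant –CH2OH on an sp³ backbone C → alcohol.
  CH(OCH3): pendant –OCH3: C–O–C with sp³ C, no adjacent C=O → ether.
  CH(CH2OH): pendant –CH2OH on an sp³ backbone C → alcohol.
  CH(COCl): pendant –C(=O)X: carbonyl C bonded to C and halogen → acyl halide.
  CH(OCH3): pendant –OCH3: C–O–C with sp³ C, no adjacent C=O → ether.
  CH(OCOCH3): pendant –OC(=O)CH3: an acyloxy group → ester.
  CH(OCOCH3): pendant –OC(=O)CH3: an acyloxy group → ester.
  CH2NH2: –NH2 on an sp³ carbon with no adjacent C=O → amine.
Ether appears at: CH(OCH3), CH(OCH3) → 2.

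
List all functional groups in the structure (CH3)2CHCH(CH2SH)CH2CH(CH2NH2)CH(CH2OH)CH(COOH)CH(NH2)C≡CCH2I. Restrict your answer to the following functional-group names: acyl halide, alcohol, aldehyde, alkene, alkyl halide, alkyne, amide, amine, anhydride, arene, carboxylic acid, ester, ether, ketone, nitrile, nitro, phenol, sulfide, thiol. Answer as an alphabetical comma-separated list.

alcohol, alkyl halide, alkyne, amine, carboxylic acid, thiol

Reading the structure from left to right:
  CH(CH2SH): pendant –CH2SH → thiol.
  CH(CH2NH2): pendant –CH2NH2: N on sp³ C, no adjacent C=O → amine.
  CH(CH2OH): pendant –CH2OH on an sp³ backbone C → alcohol.
  CH(COOH): pendant –COOH: carbonyl C bonded to C and –OH → carboxylic acid.
  CH(NH2): –NH2 on an sp³ carbon with no adjacent C=O → amine.
  C≡C: C≡C triple bond → alkyne.
  CH2I: halogen on an sp³ carbon → alkyl halide.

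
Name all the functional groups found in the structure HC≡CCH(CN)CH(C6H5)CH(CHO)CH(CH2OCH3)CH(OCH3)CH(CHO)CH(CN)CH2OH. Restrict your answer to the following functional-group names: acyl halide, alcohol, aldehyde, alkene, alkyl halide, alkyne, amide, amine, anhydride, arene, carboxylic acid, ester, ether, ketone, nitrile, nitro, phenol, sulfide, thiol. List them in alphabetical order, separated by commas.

alcohol, aldehyde, alkyne, arene, ether, nitrile

Taking each segment in turn:
  HC≡C: C≡C triple bond → alkyne.
  CH(CN): pendant –C≡N: nitrile.
  CH(C6H5): pendant –C6H5: benzene ring → arene.
  CH(CHO): pendant –CHO: carbonyl C bonded to C and H → aldehyde.
  CH(CH2OCH3): pendant –CH2OCH3: C–O–C linkage → ether.
  CH(OCH3): pendant –OCH3: C–O–C with sp³ C, no adjacent C=O → ether.
  CH(CHO): pendant –CHO: carbonyl C bonded to C and H → aldehyde.
  CH(CN): pendant –C≡N: nitrile.
  CH2OH: –OH on an sp³ carbon → alcohol.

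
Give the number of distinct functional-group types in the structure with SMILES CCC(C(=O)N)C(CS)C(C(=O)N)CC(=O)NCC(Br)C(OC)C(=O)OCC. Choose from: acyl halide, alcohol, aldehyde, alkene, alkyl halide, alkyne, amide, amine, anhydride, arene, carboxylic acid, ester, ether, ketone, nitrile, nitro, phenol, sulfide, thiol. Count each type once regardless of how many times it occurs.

Taking each segment in turn:
  CH(CONH2): pendant –CONH2: carbonyl C bonded to C and N → amide.
  CH(CH2SH): pendant –CH2SH → thiol.
  CH(CONH2): pendant –CONH2: carbonyl C bonded to C and N → amide.
  CH2CONHCH2: –C(=O)–N– linkage → amide (the N is not an amine).
  CH(Br): halogen on an sp³ carbon → alkyl halide.
  CH(OCH3): pendant –OCH3: C–O–C with sp³ C, no adjacent C=O → ether.
  COOCH2CH3: –C(=O)OCH2CH3: carbonyl C bonded to C and to –OEt → ester.
Distinct types present: alkyl halide, amide, ester, ether, thiol.

5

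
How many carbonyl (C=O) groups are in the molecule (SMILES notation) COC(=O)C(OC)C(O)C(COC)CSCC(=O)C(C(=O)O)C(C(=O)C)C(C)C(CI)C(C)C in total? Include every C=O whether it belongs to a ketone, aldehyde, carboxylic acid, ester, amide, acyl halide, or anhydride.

CH3OOC: ester, 1 C=O (running total 1).
CO: ketone, 1 C=O (running total 2).
CH(COOH): carboxylic acid, 1 C=O (running total 3).
CH(COCH3): ketone, 1 C=O (running total 4).

4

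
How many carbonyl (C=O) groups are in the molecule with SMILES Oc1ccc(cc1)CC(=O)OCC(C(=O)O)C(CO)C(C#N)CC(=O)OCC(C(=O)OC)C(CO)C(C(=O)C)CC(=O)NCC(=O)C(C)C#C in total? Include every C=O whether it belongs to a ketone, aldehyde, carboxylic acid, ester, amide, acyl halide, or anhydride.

7

CH2COOCH2: ester, 1 C=O (running total 1).
CH(COOH): carboxylic acid, 1 C=O (running total 2).
CH2COOCH2: ester, 1 C=O (running total 3).
CH(COOCH3): ester, 1 C=O (running total 4).
CH(COCH3): ketone, 1 C=O (running total 5).
CH2CONHCH2: amide, 1 C=O (running total 6).
CO: ketone, 1 C=O (running total 7).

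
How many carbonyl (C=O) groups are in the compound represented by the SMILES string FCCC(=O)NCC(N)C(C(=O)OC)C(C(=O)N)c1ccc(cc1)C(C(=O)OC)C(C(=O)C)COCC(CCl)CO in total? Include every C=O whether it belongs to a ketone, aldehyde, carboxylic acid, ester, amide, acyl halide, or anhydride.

CH2CONHCH2: amide, 1 C=O (running total 1).
CH(COOCH3): ester, 1 C=O (running total 2).
CH(CONH2): amide, 1 C=O (running total 3).
CH(COOCH3): ester, 1 C=O (running total 4).
CH(COCH3): ketone, 1 C=O (running total 5).

5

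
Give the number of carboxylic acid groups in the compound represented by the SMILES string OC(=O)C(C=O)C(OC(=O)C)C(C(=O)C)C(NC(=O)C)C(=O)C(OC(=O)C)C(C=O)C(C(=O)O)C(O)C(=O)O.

3

Working along the chain:
  HOOC: –COOH: carbonyl C bonded to –OH and C → carboxylic acid (the –OH is not a separate alcohol).
  CH(CHO): pendant –CHO: carbonyl C bonded to C and H → aldehyde.
  CH(OCOCH3): pendant –OC(=O)CH3: an acyloxy group → ester.
  CH(COCH3): pendant –COCH3: carbonyl C bonded to two carbons → ketone.
  CH(NHCOCH3): pendant –NHC(=O)CH3: N bonded to a carbonyl → amide (not amine).
  CO: –C(=O)– with carbon on both sides → ketone.
  CH(OCOCH3): pendant –OC(=O)CH3: an acyloxy group → ester.
  CH(CHO): pendant –CHO: carbonyl C bonded to C and H → aldehyde.
  CH(COOH): pendant –COOH: carbonyl C bonded to C and –OH → carboxylic acid.
  CH(OH): –OH on an sp³ carbon → alcohol (secondary).
  COOH: –COOH: carbonyl C bonded to –OH and C → carboxylic acid (the –OH is not a separate alcohol).
Carboxylic acid appears at: HOOC, CH(COOH), COOH → 3.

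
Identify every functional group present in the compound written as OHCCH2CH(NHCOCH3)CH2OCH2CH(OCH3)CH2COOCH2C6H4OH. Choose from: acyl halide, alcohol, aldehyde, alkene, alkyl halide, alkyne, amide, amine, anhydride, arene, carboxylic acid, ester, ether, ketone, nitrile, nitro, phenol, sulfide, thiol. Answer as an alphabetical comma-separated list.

Working along the chain:
  OHC: terminal –CHO: carbonyl C bonded to H and C → aldehyde.
  CH(NHCOCH3): pendant –NHC(=O)CH3: N bonded to a carbonyl → amide (not amine).
  CH2OCH2: C–O–C with sp³ carbons on both sides and no adjacent C=O → ether.
  CH(OCH3): pendant –OCH3: C–O–C with sp³ C, no adjacent C=O → ether.
  CH2COOCH2: –C(=O)–O–C with C on the carbonyl side → ester.
  C6H4OH: –OH attached directly to an aromatic ring → phenol (not alcohol); the ring itself is an arene.

aldehyde, amide, arene, ester, ether, phenol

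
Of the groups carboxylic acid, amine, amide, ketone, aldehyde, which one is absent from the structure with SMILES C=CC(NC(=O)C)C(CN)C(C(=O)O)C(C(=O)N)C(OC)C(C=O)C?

ketone

carboxylic acid: present (CH(COOH) — pendant –COOH: carbonyl C bonded to C and –OH → carboxylic acid).
amine: present (CH(CH2NH2) — pendant –CH2NH2: N on sp³ C, no adjacent C=O → amine).
amide: present (CH(NHCOCH3) — pendant –NHC(=O)CH3: N bonded to a carbonyl → amide (not amine)).
aldehyde: present (CH(CHO) — pendant –CHO: carbonyl C bonded to C and H → aldehyde).
ketone: absent. In each of CH(NHCOCH3) and CH(CONH2), the C=O is bonded to nitrogen, which defines an amide, not a ketone. In CH(COOH), the C=O bears an –OH, making it a carboxylic acid rather than a ketone. In CH(CHO), the carbonyl carbon carries an H, so it is an aldehyde, not a ketone.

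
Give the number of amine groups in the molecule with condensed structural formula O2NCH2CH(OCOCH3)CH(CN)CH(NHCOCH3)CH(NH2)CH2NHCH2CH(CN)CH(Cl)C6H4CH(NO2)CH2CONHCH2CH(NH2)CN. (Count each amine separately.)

Working along the chain:
  O2NCH2: –NO2 on carbon → nitro group.
  CH(OCOCH3): pendant –OC(=O)CH3: an acyloxy group → ester.
  CH(CN): pendant –C≡N: nitrile.
  CH(NHCOCH3): pendant –NHC(=O)CH3: N bonded to a carbonyl → amide (not amine).
  CH(NH2): –NH2 on an sp³ carbon with no adjacent C=O → amine.
  CH2NHCH2: C–N–C with sp³ carbons and no adjacent C=O → amine (secondary).
  CH(CN): pendant –C≡N: nitrile.
  CH(Cl): halogen on an sp³ carbon → alkyl halide.
  C6H4: para-disubstituted benzene ring → arene.
  CH(NO2): –NO2 on an sp³ carbon → nitro (the N=O is not a carbonyl).
  CH2CONHCH2: –C(=O)–N– linkage → amide (the N is not an amine).
  CH(NH2): –NH2 on an sp³ carbon with no adjacent C=O → amine.
  CN: –C≡N: carbon triple-bonded to nitrogen → nitrile.
Amine appears at: CH(NH2), CH2NHCH2, CH(NH2) → 3.

3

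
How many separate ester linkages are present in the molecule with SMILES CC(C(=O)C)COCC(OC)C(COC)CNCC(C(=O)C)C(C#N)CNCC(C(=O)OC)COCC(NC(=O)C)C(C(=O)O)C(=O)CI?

Reading the structure from left to right:
  CH(COCH3): pendant –COCH3: carbonyl C bonded to two carbons → ketone.
  CH2OCH2: C–O–C with sp³ carbons on both sides and no adjacent C=O → ether.
  CH(OCH3): pendant –OCH3: C–O–C with sp³ C, no adjacent C=O → ether.
  CH(CH2OCH3): pendant –CH2OCH3: C–O–C linkage → ether.
  CH2NHCH2: C–N–C with sp³ carbons and no adjacent C=O → amine (secondary).
  CH(COCH3): pendant –COCH3: carbonyl C bonded to two carbons → ketone.
  CH(CN): pendant –C≡N: nitrile.
  CH2NHCH2: C–N–C with sp³ carbons and no adjacent C=O → amine (secondary).
  CH(COOCH3): pendant –COOCH3: carbonyl C bonded to C and –OCH3 → ester.
  CH2OCH2: C–O–C with sp³ carbons on both sides and no adjacent C=O → ether.
  CH(NHCOCH3): pendant –NHC(=O)CH3: N bonded to a carbonyl → amide (not amine).
  CH(COOH): pendant –COOH: carbonyl C bonded to C and –OH → carboxylic acid.
  CO: –C(=O)– with carbon on both sides → ketone.
  CH2I: halogen on an sp³ carbon → alkyl halide.
Ester appears at: CH(COOCH3) → 1.

1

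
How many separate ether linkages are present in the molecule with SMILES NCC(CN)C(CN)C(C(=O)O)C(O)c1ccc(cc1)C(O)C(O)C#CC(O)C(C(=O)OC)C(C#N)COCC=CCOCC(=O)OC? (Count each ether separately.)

Reading the structure from left to right:
  H2NCH2: –NH2 on an sp³ carbon with no adjacent C=O → amine.
  CH(CH2NH2): pendant –CH2NH2: N on sp³ C, no adjacent C=O → amine.
  CH(CH2NH2): pendant –CH2NH2: N on sp³ C, no adjacent C=O → amine.
  CH(COOH): pendant –COOH: carbonyl C bonded to C and –OH → carboxylic acid.
  CH(OH): –OH on an sp³ carbon → alcohol (secondary).
  C6H4: para-disubstituted benzene ring → arene.
  CH(OH): –OH on an sp³ carbon → alcohol (secondary).
  CH(OH): –OH on an sp³ carbon → alcohol (secondary).
  C≡C: C≡C triple bond → alkyne.
  CH(OH): –OH on an sp³ carbon → alcohol (secondary).
  CH(COOCH3): pendant –COOCH3: carbonyl C bonded to C and –OCH3 → ester.
  CH(CN): pendant –C≡N: nitrile.
  CH2OCH2: C–O–C with sp³ carbons on both sides and no adjacent C=O → ether.
  CH=CH: C=C double bond → alkene.
  CH2OCH2: C–O–C with sp³ carbons on both sides and no adjacent C=O → ether.
  COOCH3: –C(=O)OCH3: carbonyl C bonded to C and to –OCH3 → ester (not ketone + ether).
Ether appears at: CH2OCH2, CH2OCH2 → 2.

2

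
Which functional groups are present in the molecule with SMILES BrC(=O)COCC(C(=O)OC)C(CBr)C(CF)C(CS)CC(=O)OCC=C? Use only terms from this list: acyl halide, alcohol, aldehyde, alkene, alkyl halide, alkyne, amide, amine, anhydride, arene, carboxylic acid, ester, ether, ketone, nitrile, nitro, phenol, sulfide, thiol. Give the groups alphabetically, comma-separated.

acyl halide, alkene, alkyl halide, ester, ether, thiol

–C(=O)Br: carbonyl C bonded to C and to a halogen → acyl halide (not alkyl halide).
C–O–C with sp³ carbons on both sides and no adjacent C=O → ether.
pendant –COOCH3: carbonyl C bonded to C and –OCH3 → ester.
pendant –CH2X: halogen on sp³ carbon → alkyl halide.
pendant –CH2X: halogen on sp³ carbon → alkyl halide.
pendant –CH2SH → thiol.
–C(=O)–O–C with C on the carbonyl side → ester.
C=C double bond → alkene.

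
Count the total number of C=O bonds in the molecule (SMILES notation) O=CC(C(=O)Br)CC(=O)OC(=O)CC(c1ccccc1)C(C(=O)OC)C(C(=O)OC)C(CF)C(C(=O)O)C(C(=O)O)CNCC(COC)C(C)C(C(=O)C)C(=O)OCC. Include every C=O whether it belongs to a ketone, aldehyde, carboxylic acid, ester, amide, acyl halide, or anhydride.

10

OHC: aldehyde, 1 C=O (running total 1).
CH(COBr): acyl halide, 1 C=O (running total 2).
CH2CO-O-COCH2: anhydride, 2 C=O (running total 4).
CH(COOCH3): ester, 1 C=O (running total 5).
CH(COOCH3): ester, 1 C=O (running total 6).
CH(COOH): carboxylic acid, 1 C=O (running total 7).
CH(COOH): carboxylic acid, 1 C=O (running total 8).
CH(COCH3): ketone, 1 C=O (running total 9).
COOCH2CH3: ester, 1 C=O (running total 10).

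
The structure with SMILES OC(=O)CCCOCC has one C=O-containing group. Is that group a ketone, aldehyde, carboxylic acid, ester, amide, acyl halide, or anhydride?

carboxylic acid

The carbonyl is in the HOOC segment: –COOH: carbonyl C bonded to –OH and C → carboxylic acid (the –OH is not a separate alcohol).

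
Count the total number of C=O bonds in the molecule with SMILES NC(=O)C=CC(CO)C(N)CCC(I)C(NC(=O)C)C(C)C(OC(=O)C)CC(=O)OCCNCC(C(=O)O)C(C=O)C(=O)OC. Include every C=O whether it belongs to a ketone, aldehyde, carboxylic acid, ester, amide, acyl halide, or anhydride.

7

H2NCO: amide, 1 C=O (running total 1).
CH(NHCOCH3): amide, 1 C=O (running total 2).
CH(OCOCH3): ester, 1 C=O (running total 3).
CH2COOCH2: ester, 1 C=O (running total 4).
CH(COOH): carboxylic acid, 1 C=O (running total 5).
CH(CHO): aldehyde, 1 C=O (running total 6).
COOCH3: ester, 1 C=O (running total 7).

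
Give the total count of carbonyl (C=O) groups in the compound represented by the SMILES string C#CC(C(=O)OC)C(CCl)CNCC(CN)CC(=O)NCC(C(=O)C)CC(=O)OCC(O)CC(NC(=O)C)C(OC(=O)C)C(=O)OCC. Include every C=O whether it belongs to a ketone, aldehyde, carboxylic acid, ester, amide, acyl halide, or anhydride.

7

CH(COOCH3): ester, 1 C=O (running total 1).
CH2CONHCH2: amide, 1 C=O (running total 2).
CH(COCH3): ketone, 1 C=O (running total 3).
CH2COOCH2: ester, 1 C=O (running total 4).
CH(NHCOCH3): amide, 1 C=O (running total 5).
CH(OCOCH3): ester, 1 C=O (running total 6).
COOCH2CH3: ester, 1 C=O (running total 7).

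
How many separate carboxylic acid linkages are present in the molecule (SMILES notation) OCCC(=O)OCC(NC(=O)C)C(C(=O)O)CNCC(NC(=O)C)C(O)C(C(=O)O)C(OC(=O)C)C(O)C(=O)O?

HO– on an sp³ carbon → alcohol.
–C(=O)–O–C with C on the carbonyl side → ester.
pendant –NHC(=O)CH3: N bonded to a carbonyl → amide (not amine).
pendant –COOH: carbonyl C bonded to C and –OH → carboxylic acid.
C–N–C with sp³ carbons and no adjacent C=O → amine (secondary).
pendant –NHC(=O)CH3: N bonded to a carbonyl → amide (not amine).
–OH on an sp³ carbon → alcohol (secondary).
pendant –COOH: carbonyl C bonded to C and –OH → carboxylic acid.
pendant –OC(=O)CH3: an acyloxy group → ester.
–OH on an sp³ carbon → alcohol (secondary).
–COOH: carbonyl C bonded to –OH and C → carboxylic acid (the –OH is not a separate alcohol).
Carboxylic acid appears at: CH(COOH), CH(COOH), COOH → 3.

3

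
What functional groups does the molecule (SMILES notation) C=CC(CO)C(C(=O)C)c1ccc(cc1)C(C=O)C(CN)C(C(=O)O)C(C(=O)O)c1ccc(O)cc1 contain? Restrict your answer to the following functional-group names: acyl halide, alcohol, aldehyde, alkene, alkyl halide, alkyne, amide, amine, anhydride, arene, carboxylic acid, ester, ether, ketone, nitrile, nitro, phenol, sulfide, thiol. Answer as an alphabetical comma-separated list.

alcohol, aldehyde, alkene, amine, arene, carboxylic acid, ketone, phenol

C=C double bond → alkene.
pendant –CH2OH on an sp³ backbone C → alcohol.
pendant –COCH3: carbonyl C bonded to two carbons → ketone.
para-disubstituted benzene ring → arene.
pendant –CHO: carbonyl C bonded to C and H → aldehyde.
pendant –CH2NH2: N on sp³ C, no adjacent C=O → amine.
pendant –COOH: carbonyl C bonded to C and –OH → carboxylic acid.
pendant –COOH: carbonyl C bonded to C and –OH → carboxylic acid.
–OH attached directly to an aromatic ring → phenol (not alcohol); the ring itself is an arene.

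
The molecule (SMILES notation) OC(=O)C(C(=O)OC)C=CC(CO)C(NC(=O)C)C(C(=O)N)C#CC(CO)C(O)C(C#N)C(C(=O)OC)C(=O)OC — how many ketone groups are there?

–COOH: carbonyl C bonded to –OH and C → carboxylic acid (the –OH is not a separate alcohol).
pendant –COOCH3: carbonyl C bonded to C and –OCH3 → ester.
C=C double bond → alkene.
pendant –CH2OH on an sp³ backbone C → alcohol.
pendant –NHC(=O)CH3: N bonded to a carbonyl → amide (not amine).
pendant –CONH2: carbonyl C bonded to C and N → amide.
C≡C triple bond → alkyne.
pendant –CH2OH on an sp³ backbone C → alcohol.
–OH on an sp³ carbon → alcohol (secondary).
pendant –C≡N: nitrile.
pendant –COOCH3: carbonyl C bonded to C and –OCH3 → ester.
–C(=O)OCH3: carbonyl C bonded to C and to –OCH3 → ester (not ketone + ether).
No segment is a ketone: HOOC is carboxylic acid, not ketone; CH(COOCH3) is ester, not ketone; CH(NHCOCH3) is amide, not ketone. → 0.

0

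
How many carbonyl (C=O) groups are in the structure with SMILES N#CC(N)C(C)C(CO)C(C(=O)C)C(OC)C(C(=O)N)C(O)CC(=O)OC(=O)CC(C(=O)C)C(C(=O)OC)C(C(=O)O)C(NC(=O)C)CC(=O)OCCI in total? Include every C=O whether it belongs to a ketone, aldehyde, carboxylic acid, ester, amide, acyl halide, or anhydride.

9

CH(COCH3): ketone, 1 C=O (running total 1).
CH(CONH2): amide, 1 C=O (running total 2).
CH2CO-O-COCH2: anhydride, 2 C=O (running total 4).
CH(COCH3): ketone, 1 C=O (running total 5).
CH(COOCH3): ester, 1 C=O (running total 6).
CH(COOH): carboxylic acid, 1 C=O (running total 7).
CH(NHCOCH3): amide, 1 C=O (running total 8).
CH2COOCH2: ester, 1 C=O (running total 9).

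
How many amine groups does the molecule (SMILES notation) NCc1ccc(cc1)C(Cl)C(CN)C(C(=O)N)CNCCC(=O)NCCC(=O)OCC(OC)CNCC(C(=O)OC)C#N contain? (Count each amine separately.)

Taking each segment in turn:
  H2NCH2: –NH2 on an sp³ carbon with no adjacent C=O → amine.
  C6H4: para-disubstituted benzene ring → arene.
  CH(Cl): halogen on an sp³ carbon → alkyl halide.
  CH(CH2NH2): pendant –CH2NH2: N on sp³ C, no adjacent C=O → amine.
  CH(CONH2): pendant –CONH2: carbonyl C bonded to C and N → amide.
  CH2NHCH2: C–N–C with sp³ carbons and no adjacent C=O → amine (secondary).
  CH2CONHCH2: –C(=O)–N– linkage → amide (the N is not an amine).
  CH2COOCH2: –C(=O)–O–C with C on the carbonyl side → ester.
  CH(OCH3): pendant –OCH3: C–O–C with sp³ C, no adjacent C=O → ether.
  CH2NHCH2: C–N–C with sp³ carbons and no adjacent C=O → amine (secondary).
  CH(COOCH3): pendant –COOCH3: carbonyl C bonded to C and –OCH3 → ester.
  CN: –C≡N: carbon triple-bonded to nitrogen → nitrile.
Amine appears at: H2NCH2, CH(CH2NH2), CH2NHCH2, CH2NHCH2 → 4.

4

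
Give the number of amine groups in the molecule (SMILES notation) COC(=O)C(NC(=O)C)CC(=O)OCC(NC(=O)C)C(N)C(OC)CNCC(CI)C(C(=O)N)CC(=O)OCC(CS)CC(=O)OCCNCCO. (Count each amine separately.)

3

Working along the chain:
  CH3OOC: CH3O–C(=O)–: carbonyl C bonded to C and to –OCH3 → ester (not ketone + ether).
  CH(NHCOCH3): pendant –NHC(=O)CH3: N bonded to a carbonyl → amide (not amine).
  CH2COOCH2: –C(=O)–O–C with C on the carbonyl side → ester.
  CH(NHCOCH3): pendant –NHC(=O)CH3: N bonded to a carbonyl → amide (not amine).
  CH(NH2): –NH2 on an sp³ carbon with no adjacent C=O → amine.
  CH(OCH3): pendant –OCH3: C–O–C with sp³ C, no adjacent C=O → ether.
  CH2NHCH2: C–N–C with sp³ carbons and no adjacent C=O → amine (secondary).
  CH(CH2I): pendant –CH2X: halogen on sp³ carbon → alkyl halide.
  CH(CONH2): pendant –CONH2: carbonyl C bonded to C and N → amide.
  CH2COOCH2: –C(=O)–O–C with C on the carbonyl side → ester.
  CH(CH2SH): pendant –CH2SH → thiol.
  CH2COOCH2: –C(=O)–O–C with C on the carbonyl side → ester.
  CH2NHCH2: C–N–C with sp³ carbons and no adjacent C=O → amine (secondary).
  CH2OH: –OH on an sp³ carbon → alcohol.
Amine appears at: CH(NH2), CH2NHCH2, CH2NHCH2 → 3.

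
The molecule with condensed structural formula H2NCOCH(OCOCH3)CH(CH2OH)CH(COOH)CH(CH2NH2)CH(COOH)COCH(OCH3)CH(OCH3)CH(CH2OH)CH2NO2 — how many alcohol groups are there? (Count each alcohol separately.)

2

Working along the chain:
  H2NCO: –C(=O)NH2: carbonyl C bonded to C and to N → amide (the N is not a separate amine).
  CH(OCOCH3): pendant –OC(=O)CH3: an acyloxy group → ester.
  CH(CH2OH): pendant –CH2OH on an sp³ backbone C → alcohol.
  CH(COOH): pendant –COOH: carbonyl C bonded to C and –OH → carboxylic acid.
  CH(CH2NH2): pendant –CH2NH2: N on sp³ C, no adjacent C=O → amine.
  CH(COOH): pendant –COOH: carbonyl C bonded to C and –OH → carboxylic acid.
  CO: –C(=O)– with carbon on both sides → ketone.
  CH(OCH3): pendant –OCH3: C–O–C with sp³ C, no adjacent C=O → ether.
  CH(OCH3): pendant –OCH3: C–O–C with sp³ C, no adjacent C=O → ether.
  CH(CH2OH): pendant –CH2OH on an sp³ backbone C → alcohol.
  CH2NO2: –NO2 on carbon → nitro group.
Alcohol appears at: CH(CH2OH), CH(CH2OH) → 2.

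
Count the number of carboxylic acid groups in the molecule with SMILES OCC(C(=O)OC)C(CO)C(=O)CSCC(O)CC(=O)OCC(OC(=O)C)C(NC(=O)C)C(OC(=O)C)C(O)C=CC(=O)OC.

0

Reading the structure from left to right:
  HOCH2: HO– on an sp³ carbon → alcohol.
  CH(COOCH3): pendant –COOCH3: carbonyl C bonded to C and –OCH3 → ester.
  CH(CH2OH): pendant –CH2OH on an sp³ backbone C → alcohol.
  CO: –C(=O)– with carbon on both sides → ketone.
  CH2SCH2: C–S–C linkage → sulfide (thioether).
  CH(OH): –OH on an sp³ carbon → alcohol (secondary).
  CH2COOCH2: –C(=O)–O–C with C on the carbonyl side → ester.
  CH(OCOCH3): pendant –OC(=O)CH3: an acyloxy group → ester.
  CH(NHCOCH3): pendant –NHC(=O)CH3: N bonded to a carbonyl → amide (not amine).
  CH(OCOCH3): pendant –OC(=O)CH3: an acyloxy group → ester.
  CH(OH): –OH on an sp³ carbon → alcohol (secondary).
  CH=CH: C=C double bond → alkene.
  COOCH3: –C(=O)OCH3: carbonyl C bonded to C and to –OCH3 → ester (not ketone + ether).
No segment is a carboxylic acid: HOCH2 is alcohol, not carboxylic acid; CH(COOCH3) is ester, not carboxylic acid; CH(CH2OH) is alcohol, not carboxylic acid. → 0.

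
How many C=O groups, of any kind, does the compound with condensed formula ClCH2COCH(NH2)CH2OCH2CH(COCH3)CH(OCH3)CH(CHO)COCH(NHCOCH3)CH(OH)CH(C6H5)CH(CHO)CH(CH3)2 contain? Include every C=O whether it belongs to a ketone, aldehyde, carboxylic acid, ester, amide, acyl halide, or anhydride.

CO: ketone, 1 C=O (running total 1).
CH(COCH3): ketone, 1 C=O (running total 2).
CH(CHO): aldehyde, 1 C=O (running total 3).
CO: ketone, 1 C=O (running total 4).
CH(NHCOCH3): amide, 1 C=O (running total 5).
CH(CHO): aldehyde, 1 C=O (running total 6).

6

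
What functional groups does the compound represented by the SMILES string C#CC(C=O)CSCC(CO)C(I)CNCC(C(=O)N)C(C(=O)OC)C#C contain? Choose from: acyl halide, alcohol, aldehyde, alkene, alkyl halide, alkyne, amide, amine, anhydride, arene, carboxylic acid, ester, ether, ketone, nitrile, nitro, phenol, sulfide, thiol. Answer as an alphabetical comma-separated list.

alcohol, aldehyde, alkyl halide, alkyne, amide, amine, ester, sulfide

Working along the chain:
  HC≡C: C≡C triple bond → alkyne.
  CH(CHO): pendant –CHO: carbonyl C bonded to C and H → aldehyde.
  CH2SCH2: C–S–C linkage → sulfide (thioether).
  CH(CH2OH): pendant –CH2OH on an sp³ backbone C → alcohol.
  CH(I): halogen on an sp³ carbon → alkyl halide.
  CH2NHCH2: C–N–C with sp³ carbons and no adjacent C=O → amine (secondary).
  CH(CONH2): pendant –CONH2: carbonyl C bonded to C and N → amide.
  CH(COOCH3): pendant –COOCH3: carbonyl C bonded to C and –OCH3 → ester.
  C≡CH: C≡C triple bond → alkyne.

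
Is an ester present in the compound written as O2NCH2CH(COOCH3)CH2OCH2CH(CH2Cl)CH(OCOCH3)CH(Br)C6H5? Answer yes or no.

yes

–NO2 on carbon → nitro group.
pendant –COOCH3: carbonyl C bonded to C and –OCH3 → ester.
C–O–C with sp³ carbons on both sides and no adjacent C=O → ether.
pendant –CH2X: halogen on sp³ carbon → alkyl halide.
pendant –OC(=O)CH3: an acyloxy group → ester.
halogen on an sp³ carbon → alkyl halide.
–C6H5 phenyl ring → arene.
The CH(COOCH3) segment supplies the ester: pendant –COOCH3: carbonyl C bonded to C and –OCH3 → ester.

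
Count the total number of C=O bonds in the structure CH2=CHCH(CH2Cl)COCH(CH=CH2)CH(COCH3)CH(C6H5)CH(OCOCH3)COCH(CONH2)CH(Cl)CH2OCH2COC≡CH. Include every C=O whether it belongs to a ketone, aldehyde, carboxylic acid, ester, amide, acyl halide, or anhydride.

6

CO: ketone, 1 C=O (running total 1).
CH(COCH3): ketone, 1 C=O (running total 2).
CH(OCOCH3): ester, 1 C=O (running total 3).
CO: ketone, 1 C=O (running total 4).
CH(CONH2): amide, 1 C=O (running total 5).
CO: ketone, 1 C=O (running total 6).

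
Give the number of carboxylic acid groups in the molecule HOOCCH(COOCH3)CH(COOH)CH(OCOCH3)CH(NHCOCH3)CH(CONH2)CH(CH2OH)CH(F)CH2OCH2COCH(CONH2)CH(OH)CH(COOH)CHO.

Taking each segment in turn:
  HOOC: –COOH: carbonyl C bonded to –OH and C → carboxylic acid (the –OH is not a separate alcohol).
  CH(COOCH3): pendant –COOCH3: carbonyl C bonded to C and –OCH3 → ester.
  CH(COOH): pendant –COOH: carbonyl C bonded to C and –OH → carboxylic acid.
  CH(OCOCH3): pendant –OC(=O)CH3: an acyloxy group → ester.
  CH(NHCOCH3): pendant –NHC(=O)CH3: N bonded to a carbonyl → amide (not amine).
  CH(CONH2): pendant –CONH2: carbonyl C bonded to C and N → amide.
  CH(CH2OH): pendant –CH2OH on an sp³ backbone C → alcohol.
  CH(F): halogen on an sp³ carbon → alkyl halide.
  CH2OCH2: C–O–C with sp³ carbons on both sides and no adjacent C=O → ether.
  CO: –C(=O)– with carbon on both sides → ketone.
  CH(CONH2): pendant –CONH2: carbonyl C bonded to C and N → amide.
  CH(OH): –OH on an sp³ carbon → alcohol (secondary).
  CH(COOH): pendant –COOH: carbonyl C bonded to C and –OH → carboxylic acid.
  CHO: terminal –CHO: carbonyl C bonded to H and C → aldehyde.
Carboxylic acid appears at: HOOC, CH(COOH), CH(COOH) → 3.

3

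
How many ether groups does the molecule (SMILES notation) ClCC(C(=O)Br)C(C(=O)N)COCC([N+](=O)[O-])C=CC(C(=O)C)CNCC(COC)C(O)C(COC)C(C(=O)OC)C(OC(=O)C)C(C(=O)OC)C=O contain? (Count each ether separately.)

3

Taking each segment in turn:
  ClCH2: halogen on an sp³ carbon → alkyl halide.
  CH(COBr): pendant –C(=O)X: carbonyl C bonded to C and halogen → acyl halide.
  CH(CONH2): pendant –CONH2: carbonyl C bonded to C and N → amide.
  CH2OCH2: C–O–C with sp³ carbons on both sides and no adjacent C=O → ether.
  CH(NO2): –NO2 on an sp³ carbon → nitro (the N=O is not a carbonyl).
  CH=CH: C=C double bond → alkene.
  CH(COCH3): pendant –COCH3: carbonyl C bonded to two carbons → ketone.
  CH2NHCH2: C–N–C with sp³ carbons and no adjacent C=O → amine (secondary).
  CH(CH2OCH3): pendant –CH2OCH3: C–O–C linkage → ether.
  CH(OH): –OH on an sp³ carbon → alcohol (secondary).
  CH(CH2OCH3): pendant –CH2OCH3: C–O–C linkage → ether.
  CH(COOCH3): pendant –COOCH3: carbonyl C bonded to C and –OCH3 → ester.
  CH(OCOCH3): pendant –OC(=O)CH3: an acyloxy group → ester.
  CH(COOCH3): pendant –COOCH3: carbonyl C bonded to C and –OCH3 → ester.
  CHO: terminal –CHO: carbonyl C bonded to H and C → aldehyde.
Ether appears at: CH2OCH2, CH(CH2OCH3), CH(CH2OCH3) → 3.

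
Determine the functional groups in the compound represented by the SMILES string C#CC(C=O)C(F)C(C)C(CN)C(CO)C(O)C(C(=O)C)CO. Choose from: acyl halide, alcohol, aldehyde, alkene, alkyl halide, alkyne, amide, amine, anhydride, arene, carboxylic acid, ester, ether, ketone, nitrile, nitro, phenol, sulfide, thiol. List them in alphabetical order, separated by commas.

C≡C triple bond → alkyne.
pendant –CHO: carbonyl C bonded to C and H → aldehyde.
halogen on an sp³ carbon → alkyl halide.
pendant –CH2NH2: N on sp³ C, no adjacent C=O → amine.
pendant –CH2OH on an sp³ backbone C → alcohol.
–OH on an sp³ carbon → alcohol (secondary).
pendant –COCH3: carbonyl C bonded to two carbons → ketone.
–OH on an sp³ carbon → alcohol.

alcohol, aldehyde, alkyl halide, alkyne, amine, ketone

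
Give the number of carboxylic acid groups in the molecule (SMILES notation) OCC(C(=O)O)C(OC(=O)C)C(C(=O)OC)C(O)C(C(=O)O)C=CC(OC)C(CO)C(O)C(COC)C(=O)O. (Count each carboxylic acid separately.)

Taking each segment in turn:
  HOCH2: HO– on an sp³ carbon → alcohol.
  CH(COOH): pendant –COOH: carbonyl C bonded to C and –OH → carboxylic acid.
  CH(OCOCH3): pendant –OC(=O)CH3: an acyloxy group → ester.
  CH(COOCH3): pendant –COOCH3: carbonyl C bonded to C and –OCH3 → ester.
  CH(OH): –OH on an sp³ carbon → alcohol (secondary).
  CH(COOH): pendant –COOH: carbonyl C bonded to C and –OH → carboxylic acid.
  CH=CH: C=C double bond → alkene.
  CH(OCH3): pendant –OCH3: C–O–C with sp³ C, no adjacent C=O → ether.
  CH(CH2OH): pendant –CH2OH on an sp³ backbone C → alcohol.
  CH(OH): –OH on an sp³ carbon → alcohol (secondary).
  CH(CH2OCH3): pendant –CH2OCH3: C–O–C linkage → ether.
  COOH: –COOH: carbonyl C bonded to –OH and C → carboxylic acid (the –OH is not a separate alcohol).
Carboxylic acid appears at: CH(COOH), CH(COOH), COOH → 3.

3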